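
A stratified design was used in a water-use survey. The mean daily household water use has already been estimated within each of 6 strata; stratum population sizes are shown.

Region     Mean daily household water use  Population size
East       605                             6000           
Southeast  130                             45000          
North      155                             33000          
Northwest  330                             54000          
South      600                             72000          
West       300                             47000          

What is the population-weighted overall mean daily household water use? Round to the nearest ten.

Σ Nₕ·x̄ₕ = 89715000
Σ Nₕ = 6000 + 45000 + 33000 + 54000 + 72000 + 47000 = 257000
Overall mean = 89715000 / 257000 = 349.0856

350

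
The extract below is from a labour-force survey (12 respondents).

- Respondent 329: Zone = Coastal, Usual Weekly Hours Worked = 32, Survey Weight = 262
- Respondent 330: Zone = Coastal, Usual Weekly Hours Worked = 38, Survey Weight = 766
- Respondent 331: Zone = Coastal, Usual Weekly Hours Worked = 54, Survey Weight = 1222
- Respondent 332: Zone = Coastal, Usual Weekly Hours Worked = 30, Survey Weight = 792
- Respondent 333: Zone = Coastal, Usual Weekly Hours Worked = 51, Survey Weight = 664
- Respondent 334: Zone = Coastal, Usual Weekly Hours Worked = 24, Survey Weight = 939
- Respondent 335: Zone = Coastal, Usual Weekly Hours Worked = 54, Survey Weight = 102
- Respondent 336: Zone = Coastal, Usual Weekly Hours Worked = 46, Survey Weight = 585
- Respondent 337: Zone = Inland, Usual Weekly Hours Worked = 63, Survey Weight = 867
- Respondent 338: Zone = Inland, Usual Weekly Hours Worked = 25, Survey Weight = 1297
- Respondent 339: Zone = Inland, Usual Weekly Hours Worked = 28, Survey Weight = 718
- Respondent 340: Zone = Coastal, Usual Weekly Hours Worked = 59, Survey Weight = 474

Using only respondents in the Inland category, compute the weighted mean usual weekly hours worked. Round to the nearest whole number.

37

Inland rows: 337, 338, 339
Weighted sum = 63×867 + 25×1297 + 28×718
  = 54621 + 32425 + 20104 = 107150
Sum of weights = 867 + 1297 + 718 = 2882
Weighted mean = 107150 / 2882 = 37.179042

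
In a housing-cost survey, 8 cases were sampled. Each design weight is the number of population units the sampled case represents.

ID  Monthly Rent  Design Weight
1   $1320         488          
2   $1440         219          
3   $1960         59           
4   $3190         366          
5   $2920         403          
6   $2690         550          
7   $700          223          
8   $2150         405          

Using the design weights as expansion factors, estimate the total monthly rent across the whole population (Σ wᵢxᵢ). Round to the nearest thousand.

5926000

Weighted total = 5925810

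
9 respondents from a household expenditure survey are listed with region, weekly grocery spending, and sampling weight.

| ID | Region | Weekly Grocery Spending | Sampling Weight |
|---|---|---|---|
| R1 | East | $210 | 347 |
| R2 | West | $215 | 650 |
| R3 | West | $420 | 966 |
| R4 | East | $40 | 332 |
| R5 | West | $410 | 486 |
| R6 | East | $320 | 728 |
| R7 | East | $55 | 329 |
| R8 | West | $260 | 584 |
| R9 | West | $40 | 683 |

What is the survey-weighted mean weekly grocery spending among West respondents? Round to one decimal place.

274.2

West rows: R2, R3, R5, R8, R9
Weighted sum = 215×650 + 420×966 + 410×486 + 260×584 + 40×683
  = 923890
Sum of weights = 650 + 966 + 486 + 584 + 683 = 3369
Weighted mean = 923890 / 3369 = 274.23271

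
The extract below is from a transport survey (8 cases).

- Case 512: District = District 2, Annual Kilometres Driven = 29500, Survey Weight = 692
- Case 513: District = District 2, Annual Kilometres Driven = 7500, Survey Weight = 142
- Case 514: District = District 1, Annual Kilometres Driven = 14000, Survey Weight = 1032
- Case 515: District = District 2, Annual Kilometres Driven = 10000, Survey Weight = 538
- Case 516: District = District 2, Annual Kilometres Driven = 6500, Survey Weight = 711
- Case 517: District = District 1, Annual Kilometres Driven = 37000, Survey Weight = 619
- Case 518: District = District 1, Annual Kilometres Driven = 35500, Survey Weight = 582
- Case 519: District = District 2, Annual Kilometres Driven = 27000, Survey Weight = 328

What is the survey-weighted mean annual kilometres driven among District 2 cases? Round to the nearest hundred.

District 2 rows: 512, 513, 515, 516, 519
Weighted sum = 29500×692 + 7500×142 + 10000×538 + 6500×711 + 27000×328
  = 40336500
Sum of weights = 692 + 142 + 538 + 711 + 328 = 2411
Weighted mean = 40336500 / 2411 = 16730.195

16700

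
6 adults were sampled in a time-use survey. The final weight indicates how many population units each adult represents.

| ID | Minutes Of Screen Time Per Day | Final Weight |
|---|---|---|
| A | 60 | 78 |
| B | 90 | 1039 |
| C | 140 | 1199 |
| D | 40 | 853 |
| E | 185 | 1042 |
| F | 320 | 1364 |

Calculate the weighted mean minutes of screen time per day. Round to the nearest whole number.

Weighted sum = 60×78 + 90×1039 + 140×1199 + 40×853 + 185×1042 + 320×1364
  = 4680 + 93510 + 167860 + 34120 + 192770 + 436480 = 929420
Sum of weights = 78 + 1039 + 1199 + 853 + 1042 + 1364 = 5575
Weighted mean = 929420 / 5575 = 166.71211

167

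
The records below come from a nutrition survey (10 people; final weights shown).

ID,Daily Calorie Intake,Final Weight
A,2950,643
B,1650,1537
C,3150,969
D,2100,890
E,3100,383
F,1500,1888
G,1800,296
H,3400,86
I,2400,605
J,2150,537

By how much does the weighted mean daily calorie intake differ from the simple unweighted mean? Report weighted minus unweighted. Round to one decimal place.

Unweighted sum = 2950 + 1650 + 3150 + 2100 + 3100 + 1500 + 1800 + 3400 + 2400 + 2150 = 24200
Unweighted mean = 24200 / 10 = 2420
Weighted sum = 2950×643 + 1650×1537 + 3150×969 + 2100×890 + 3100×383 + 1500×1888 + 1800×296 + 3400×86 + 2400×605 + 2150×537
  = 1896850 + 2536050 + 3052350 + 1869000 + 1187300 + 2832000 + 532800 + 292400 + 1452000 + 1154550 = 16805300
Sum of weights = 643 + 1537 + 969 + 890 + 383 + 1888 + 296 + 86 + 605 + 537 = 7834
Weighted mean = 16805300 / 7834 = 2145.1749
Difference (weighted minus unweighted) = -274.82512

-274.8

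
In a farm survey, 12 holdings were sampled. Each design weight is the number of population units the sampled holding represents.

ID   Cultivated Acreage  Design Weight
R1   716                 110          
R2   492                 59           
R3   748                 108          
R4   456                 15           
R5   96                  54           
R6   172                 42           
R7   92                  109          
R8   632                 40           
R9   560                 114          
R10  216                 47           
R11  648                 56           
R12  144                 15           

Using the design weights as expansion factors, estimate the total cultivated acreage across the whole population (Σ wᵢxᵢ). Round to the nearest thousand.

Weighted total = 716×110 + 492×59 + 748×108 + 456×15 + 96×54 + 172×42 + 92×109 + 632×40 + 560×114 + 216×47 + 648×56 + 144×15
  = 78760 + 29028 + 80784 + 6840 + 5184 + 7224 + 10028 + 25280 + 63840 + 10152 + 36288 + 2160 = 355568

356000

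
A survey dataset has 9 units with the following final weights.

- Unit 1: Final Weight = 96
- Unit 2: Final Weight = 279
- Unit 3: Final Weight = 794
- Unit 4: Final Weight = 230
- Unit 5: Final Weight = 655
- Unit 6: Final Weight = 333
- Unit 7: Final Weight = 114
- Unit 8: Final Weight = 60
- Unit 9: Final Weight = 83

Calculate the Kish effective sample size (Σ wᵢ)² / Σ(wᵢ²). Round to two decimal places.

5.24

Σ wᵢ = 96 + 279 + 794 + 230 + 655 + 333 + 114 + 60 + 83 = 2644
Σ wᵢ² = 9216 + 77841 + 630436 + 52900 + 429025 + 110889 + 12996 + 3600 + 6889 = 1333792
n_eff = 2644² / 1333792 = 6990736 / 1333792 = 5.241249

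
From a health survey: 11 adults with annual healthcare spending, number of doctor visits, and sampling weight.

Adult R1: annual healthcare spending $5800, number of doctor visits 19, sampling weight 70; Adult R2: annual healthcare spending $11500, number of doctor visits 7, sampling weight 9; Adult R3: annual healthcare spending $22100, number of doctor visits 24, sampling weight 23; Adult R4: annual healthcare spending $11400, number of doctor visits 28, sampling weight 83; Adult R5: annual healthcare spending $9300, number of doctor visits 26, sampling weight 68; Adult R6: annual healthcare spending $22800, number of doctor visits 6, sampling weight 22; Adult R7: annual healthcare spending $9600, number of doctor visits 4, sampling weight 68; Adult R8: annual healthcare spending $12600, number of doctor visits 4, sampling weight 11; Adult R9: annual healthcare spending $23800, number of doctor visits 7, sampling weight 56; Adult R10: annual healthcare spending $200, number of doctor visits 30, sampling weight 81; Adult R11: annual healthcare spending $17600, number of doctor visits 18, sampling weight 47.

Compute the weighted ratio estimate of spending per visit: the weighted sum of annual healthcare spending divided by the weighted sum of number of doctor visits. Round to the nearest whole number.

Σ wᵢ·y = 5800×70 + 11500×9 + 22100×23 + 11400×83 + 9300×68 + 22800×22 + 9600×68 + 12600×11 + 23800×56 + 200×81 + 17600×47
  = 406000 + 103500 + 508300 + 946200 + 632400 + 501600 + 652800 + 138600 + 1332800 + 16200 + 827200 = 6065600
Σ wᵢ·x = 19×70 + 7×9 + 24×23 + 28×83 + 26×68 + 6×22 + 4×68 + 4×11 + 7×56 + 30×81 + 18×47
  = 1330 + 63 + 552 + 2324 + 1768 + 132 + 272 + 44 + 392 + 2430 + 846 = 10153
Ratio = 6065600 / 10153 = 597.41948

597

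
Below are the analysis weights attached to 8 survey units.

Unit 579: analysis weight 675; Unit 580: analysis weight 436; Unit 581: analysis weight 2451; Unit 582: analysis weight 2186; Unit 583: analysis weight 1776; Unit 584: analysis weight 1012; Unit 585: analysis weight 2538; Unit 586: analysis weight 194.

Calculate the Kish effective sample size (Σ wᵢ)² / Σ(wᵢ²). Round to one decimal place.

Σ wᵢ = 11268
Σ wᵢ² = 455625 + 190096 + 6007401 + 4778596 + 3154176 + 1024144 + 6441444 + 37636 = 22089118
n_eff = 11268² / 22089118 = 126967824 / 22089118 = 5.7479807

5.7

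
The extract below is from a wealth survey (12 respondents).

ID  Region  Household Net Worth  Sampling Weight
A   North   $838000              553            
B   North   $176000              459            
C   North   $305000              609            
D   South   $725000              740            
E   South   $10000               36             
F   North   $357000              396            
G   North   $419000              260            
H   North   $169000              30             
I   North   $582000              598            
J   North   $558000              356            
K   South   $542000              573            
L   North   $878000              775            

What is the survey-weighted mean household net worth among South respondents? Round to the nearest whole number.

South rows: D, E, K
Weighted sum = 847426000
Sum of weights = 740 + 36 + 573 = 1349
Weighted mean = 847426000 / 1349 = 628188.29

628188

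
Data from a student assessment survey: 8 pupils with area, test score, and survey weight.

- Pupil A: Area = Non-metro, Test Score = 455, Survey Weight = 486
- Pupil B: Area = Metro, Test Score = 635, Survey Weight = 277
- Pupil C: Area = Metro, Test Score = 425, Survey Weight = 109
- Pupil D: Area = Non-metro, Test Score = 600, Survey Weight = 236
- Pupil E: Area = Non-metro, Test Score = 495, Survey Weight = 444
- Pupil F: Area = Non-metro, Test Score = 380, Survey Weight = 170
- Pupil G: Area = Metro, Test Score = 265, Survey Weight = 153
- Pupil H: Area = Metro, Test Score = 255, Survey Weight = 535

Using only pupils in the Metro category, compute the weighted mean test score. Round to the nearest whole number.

372

Metro rows: B, C, G, H
Weighted sum = 635×277 + 425×109 + 265×153 + 255×535
  = 175895 + 46325 + 40545 + 136425 = 399190
Sum of weights = 277 + 109 + 153 + 535 = 1074
Weighted mean = 399190 / 1074 = 371.68529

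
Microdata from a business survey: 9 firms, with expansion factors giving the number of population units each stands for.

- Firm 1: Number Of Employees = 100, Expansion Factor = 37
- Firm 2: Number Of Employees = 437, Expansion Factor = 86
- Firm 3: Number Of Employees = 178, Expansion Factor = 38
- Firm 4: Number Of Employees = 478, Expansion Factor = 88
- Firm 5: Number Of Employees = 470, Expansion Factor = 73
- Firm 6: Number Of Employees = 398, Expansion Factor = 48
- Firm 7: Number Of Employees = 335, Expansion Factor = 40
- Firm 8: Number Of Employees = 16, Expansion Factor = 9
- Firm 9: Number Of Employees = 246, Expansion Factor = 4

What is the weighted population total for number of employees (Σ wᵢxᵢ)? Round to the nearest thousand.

158000

Weighted total = 100×37 + 437×86 + 178×38 + 478×88 + 470×73 + 398×48 + 335×40 + 16×9 + 246×4
  = 3700 + 37582 + 6764 + 42064 + 34310 + 19104 + 13400 + 144 + 984 = 158052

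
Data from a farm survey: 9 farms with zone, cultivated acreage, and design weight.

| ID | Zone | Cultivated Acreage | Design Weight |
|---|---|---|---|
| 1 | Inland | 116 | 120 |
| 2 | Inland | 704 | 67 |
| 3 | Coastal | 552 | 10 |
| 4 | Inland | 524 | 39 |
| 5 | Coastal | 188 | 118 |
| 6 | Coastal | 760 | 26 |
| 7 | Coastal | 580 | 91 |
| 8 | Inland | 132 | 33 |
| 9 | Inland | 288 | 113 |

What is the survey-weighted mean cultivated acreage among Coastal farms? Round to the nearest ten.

Coastal rows: 3, 5, 6, 7
Weighted sum = 552×10 + 188×118 + 760×26 + 580×91
  = 5520 + 22184 + 19760 + 52780 = 100244
Sum of weights = 10 + 118 + 26 + 91 = 245
Weighted mean = 100244 / 245 = 409.15918

410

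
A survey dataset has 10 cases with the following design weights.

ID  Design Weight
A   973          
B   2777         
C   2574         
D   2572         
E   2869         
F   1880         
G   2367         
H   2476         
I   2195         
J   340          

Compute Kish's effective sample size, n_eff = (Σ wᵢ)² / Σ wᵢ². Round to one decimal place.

Σ wᵢ = 973 + 2777 + 2574 + 2572 + 2869 + 1880 + 2367 + 2476 + 2195 + 340 = 21023
Σ wᵢ² = 946729 + 7711729 + 6625476 + 6615184 + 8231161 + 3534400 + 5602689 + 6130576 + 4818025 + 115600 = 50331569
n_eff = 21023² / 50331569 = 441966529 / 50331569 = 8.7810998

8.8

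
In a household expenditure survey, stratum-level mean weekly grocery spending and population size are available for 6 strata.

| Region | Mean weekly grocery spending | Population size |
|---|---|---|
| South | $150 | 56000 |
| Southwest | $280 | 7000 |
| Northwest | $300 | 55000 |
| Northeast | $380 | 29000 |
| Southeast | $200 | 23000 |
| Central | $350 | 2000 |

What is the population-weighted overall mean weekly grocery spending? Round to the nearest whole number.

Σ Nₕ·x̄ₕ = 150×56000 + 280×7000 + 300×55000 + 380×29000 + 200×23000 + 350×2000
  = 43180000
Σ Nₕ = 56000 + 7000 + 55000 + 29000 + 23000 + 2000 = 172000
Overall mean = 43180000 / 172000 = 251.04651

251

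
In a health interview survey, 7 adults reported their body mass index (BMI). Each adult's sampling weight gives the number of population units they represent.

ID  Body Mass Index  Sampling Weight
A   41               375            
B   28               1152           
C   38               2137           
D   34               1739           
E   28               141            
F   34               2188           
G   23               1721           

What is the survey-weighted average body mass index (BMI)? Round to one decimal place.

Weighted sum = 305886
Sum of weights = 9453
Weighted mean = 305886 / 9453 = 32.358616

32.4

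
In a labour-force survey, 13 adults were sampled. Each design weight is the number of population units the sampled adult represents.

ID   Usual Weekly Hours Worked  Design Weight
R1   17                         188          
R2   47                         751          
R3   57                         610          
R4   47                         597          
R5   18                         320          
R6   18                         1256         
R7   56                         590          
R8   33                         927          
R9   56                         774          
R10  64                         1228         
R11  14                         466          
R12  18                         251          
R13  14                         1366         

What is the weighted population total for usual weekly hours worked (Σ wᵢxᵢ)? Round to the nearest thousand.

345000

Weighted total = 345423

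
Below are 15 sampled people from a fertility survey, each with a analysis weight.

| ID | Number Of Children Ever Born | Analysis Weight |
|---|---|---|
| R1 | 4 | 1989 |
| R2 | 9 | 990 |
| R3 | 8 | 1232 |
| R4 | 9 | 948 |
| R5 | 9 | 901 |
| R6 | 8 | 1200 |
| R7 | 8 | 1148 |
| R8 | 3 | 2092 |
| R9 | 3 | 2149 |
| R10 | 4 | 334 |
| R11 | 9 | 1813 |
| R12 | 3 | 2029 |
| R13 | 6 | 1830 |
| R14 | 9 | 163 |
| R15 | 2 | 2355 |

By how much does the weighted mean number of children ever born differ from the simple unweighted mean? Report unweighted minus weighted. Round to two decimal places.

Unweighted sum = 94
Unweighted mean = 94 / 15 = 6.2666667
Weighted sum = 115767
Sum of weights = 21173
Weighted mean = 115767 / 21173 = 5.4676711
Difference (unweighted minus weighted) = 0.79899558

0.80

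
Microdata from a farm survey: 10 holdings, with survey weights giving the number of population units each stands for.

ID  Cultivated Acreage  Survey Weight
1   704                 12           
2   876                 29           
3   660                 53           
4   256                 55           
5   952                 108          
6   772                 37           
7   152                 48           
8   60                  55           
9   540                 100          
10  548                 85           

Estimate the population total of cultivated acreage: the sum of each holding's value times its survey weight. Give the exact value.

325468

Weighted total = 704×12 + 876×29 + 660×53 + 256×55 + 952×108 + 772×37 + 152×48 + 60×55 + 540×100 + 548×85
  = 8448 + 25404 + 34980 + 14080 + 102816 + 28564 + 7296 + 3300 + 54000 + 46580 = 325468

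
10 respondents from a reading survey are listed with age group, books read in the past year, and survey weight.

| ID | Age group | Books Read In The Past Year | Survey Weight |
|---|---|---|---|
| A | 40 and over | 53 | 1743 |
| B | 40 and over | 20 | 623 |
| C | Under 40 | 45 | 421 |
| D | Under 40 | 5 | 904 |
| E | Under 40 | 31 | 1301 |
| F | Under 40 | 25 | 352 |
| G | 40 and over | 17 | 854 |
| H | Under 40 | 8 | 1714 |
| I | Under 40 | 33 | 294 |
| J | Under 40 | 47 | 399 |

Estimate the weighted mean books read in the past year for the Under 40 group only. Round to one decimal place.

Under 40 rows: C, D, E, F, H, I, J
Weighted sum = 45×421 + 5×904 + 31×1301 + 25×352 + 8×1714 + 33×294 + 47×399
  = 18945 + 4520 + 40331 + 8800 + 13712 + 9702 + 18753 = 114763
Sum of weights = 421 + 904 + 1301 + 352 + 1714 + 294 + 399 = 5385
Weighted mean = 114763 / 5385 = 21.311606

21.3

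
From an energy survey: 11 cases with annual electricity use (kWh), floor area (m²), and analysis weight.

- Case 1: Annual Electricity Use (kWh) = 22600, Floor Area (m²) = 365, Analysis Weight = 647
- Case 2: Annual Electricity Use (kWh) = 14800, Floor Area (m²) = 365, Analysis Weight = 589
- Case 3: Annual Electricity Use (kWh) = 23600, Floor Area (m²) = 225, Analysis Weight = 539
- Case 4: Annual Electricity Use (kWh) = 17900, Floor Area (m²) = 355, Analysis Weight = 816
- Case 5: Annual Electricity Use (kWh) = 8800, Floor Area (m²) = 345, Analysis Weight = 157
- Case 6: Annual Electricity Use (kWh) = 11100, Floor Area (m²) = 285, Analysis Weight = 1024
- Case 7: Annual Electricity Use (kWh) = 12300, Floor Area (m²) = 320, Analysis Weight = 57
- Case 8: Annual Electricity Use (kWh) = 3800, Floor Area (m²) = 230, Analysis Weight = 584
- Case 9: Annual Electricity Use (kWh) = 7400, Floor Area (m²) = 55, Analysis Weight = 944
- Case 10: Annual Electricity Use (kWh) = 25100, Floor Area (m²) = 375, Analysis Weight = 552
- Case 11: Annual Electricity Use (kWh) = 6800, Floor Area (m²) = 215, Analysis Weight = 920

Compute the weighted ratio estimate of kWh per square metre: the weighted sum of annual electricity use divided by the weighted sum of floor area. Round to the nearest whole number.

Σ wᵢ·y = 93431300
Σ wᵢ·x = 365×647 + 365×589 + 225×539 + 355×816 + 345×157 + 285×1024 + 320×57 + 230×584 + 55×944 + 375×552 + 215×920
  = 236155 + 214985 + 121275 + 289680 + 54165 + 291840 + 18240 + 134320 + 51920 + 207000 + 197800 = 1817380
Ratio = 93431300 / 1817380 = 51.409887

51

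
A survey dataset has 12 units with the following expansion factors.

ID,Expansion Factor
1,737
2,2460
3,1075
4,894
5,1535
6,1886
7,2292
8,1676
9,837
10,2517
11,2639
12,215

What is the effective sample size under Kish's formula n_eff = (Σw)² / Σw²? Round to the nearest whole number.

Σ wᵢ = 737 + 2460 + 1075 + 894 + 1535 + 1886 + 2292 + 1676 + 837 + 2517 + 2639 + 215 = 18763
Σ wᵢ² = 36571495
n_eff = 18763² / 36571495 = 352050169 / 36571495 = 9.6263543

10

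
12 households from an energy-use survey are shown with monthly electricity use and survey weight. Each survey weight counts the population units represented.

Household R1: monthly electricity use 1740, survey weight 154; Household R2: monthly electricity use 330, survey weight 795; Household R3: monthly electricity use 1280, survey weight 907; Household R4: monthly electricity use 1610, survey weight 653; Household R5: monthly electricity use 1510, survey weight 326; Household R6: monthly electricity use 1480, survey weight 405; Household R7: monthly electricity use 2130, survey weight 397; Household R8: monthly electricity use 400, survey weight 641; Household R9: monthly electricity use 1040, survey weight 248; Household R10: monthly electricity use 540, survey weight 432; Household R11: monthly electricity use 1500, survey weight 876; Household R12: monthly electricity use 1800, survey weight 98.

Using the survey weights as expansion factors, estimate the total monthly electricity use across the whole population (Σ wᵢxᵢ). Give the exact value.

Weighted total = 1740×154 + 330×795 + 1280×907 + 1610×653 + 1510×326 + 1480×405 + 2130×397 + 400×641 + 1040×248 + 540×432 + 1500×876 + 1800×98
  = 6917870

6917870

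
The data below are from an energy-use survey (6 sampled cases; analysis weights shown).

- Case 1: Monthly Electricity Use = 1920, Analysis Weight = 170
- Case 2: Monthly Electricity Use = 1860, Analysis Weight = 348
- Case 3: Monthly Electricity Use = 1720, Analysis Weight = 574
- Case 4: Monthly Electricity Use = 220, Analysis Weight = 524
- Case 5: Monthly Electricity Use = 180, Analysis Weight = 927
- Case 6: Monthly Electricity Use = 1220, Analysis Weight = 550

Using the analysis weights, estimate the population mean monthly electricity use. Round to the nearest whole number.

Weighted sum = 1920×170 + 1860×348 + 1720×574 + 220×524 + 180×927 + 1220×550
  = 326400 + 647280 + 987280 + 115280 + 166860 + 671000 = 2914100
Sum of weights = 170 + 348 + 574 + 524 + 927 + 550 = 3093
Weighted mean = 2914100 / 3093 = 942.15972

942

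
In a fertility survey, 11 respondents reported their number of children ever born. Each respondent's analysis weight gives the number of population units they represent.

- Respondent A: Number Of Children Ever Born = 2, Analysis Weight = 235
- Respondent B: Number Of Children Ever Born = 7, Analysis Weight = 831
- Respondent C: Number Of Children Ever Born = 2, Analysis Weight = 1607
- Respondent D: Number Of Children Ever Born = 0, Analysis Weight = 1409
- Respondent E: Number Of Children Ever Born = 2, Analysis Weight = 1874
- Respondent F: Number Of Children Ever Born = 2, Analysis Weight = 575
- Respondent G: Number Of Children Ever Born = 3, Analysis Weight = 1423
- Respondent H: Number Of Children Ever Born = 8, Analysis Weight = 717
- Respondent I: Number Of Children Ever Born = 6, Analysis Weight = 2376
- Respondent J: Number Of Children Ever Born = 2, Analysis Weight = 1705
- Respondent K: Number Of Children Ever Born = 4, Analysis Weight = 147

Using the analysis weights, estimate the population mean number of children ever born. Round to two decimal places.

Weighted sum = 2×235 + 7×831 + 2×1607 + 0×1409 + 2×1874 + 2×575 + 3×1423 + 8×717 + 6×2376 + 2×1705 + 4×147
  = 470 + 5817 + 3214 + 0 + 3748 + 1150 + 4269 + 5736 + 14256 + 3410 + 588 = 42658
Sum of weights = 235 + 831 + 1607 + 1409 + 1874 + 575 + 1423 + 717 + 2376 + 1705 + 147 = 12899
Weighted mean = 42658 / 12899 = 3.3070781

3.31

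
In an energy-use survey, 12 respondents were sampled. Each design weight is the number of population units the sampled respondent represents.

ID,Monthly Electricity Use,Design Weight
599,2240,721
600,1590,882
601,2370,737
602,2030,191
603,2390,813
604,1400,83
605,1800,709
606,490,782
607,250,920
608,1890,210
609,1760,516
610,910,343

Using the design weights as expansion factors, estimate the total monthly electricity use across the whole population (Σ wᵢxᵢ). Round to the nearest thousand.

10718000

Weighted total = 2240×721 + 1590×882 + 2370×737 + 2030×191 + 2390×813 + 1400×83 + 1800×709 + 490×782 + 250×920 + 1890×210 + 1760×516 + 910×343
  = 1615040 + 1402380 + 1746690 + 387730 + 1943070 + 116200 + 1276200 + 383180 + 230000 + 396900 + 908160 + 312130 = 10717680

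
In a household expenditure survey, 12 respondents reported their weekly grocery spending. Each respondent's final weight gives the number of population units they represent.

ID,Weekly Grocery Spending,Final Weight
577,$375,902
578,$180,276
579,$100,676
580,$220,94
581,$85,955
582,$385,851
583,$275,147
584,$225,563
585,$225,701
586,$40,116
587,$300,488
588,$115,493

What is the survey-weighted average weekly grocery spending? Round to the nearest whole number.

226

Weighted sum = 375×902 + 180×276 + 100×676 + 220×94 + 85×955 + 385×851 + 275×147 + 225×563 + 225×701 + 40×116 + 300×488 + 115×493
  = 338250 + 49680 + 67600 + 20680 + 81175 + 327635 + 40425 + 126675 + 157725 + 4640 + 146400 + 56695 = 1417580
Sum of weights = 902 + 276 + 676 + 94 + 955 + 851 + 147 + 563 + 701 + 116 + 488 + 493 = 6262
Weighted mean = 1417580 / 6262 = 226.37815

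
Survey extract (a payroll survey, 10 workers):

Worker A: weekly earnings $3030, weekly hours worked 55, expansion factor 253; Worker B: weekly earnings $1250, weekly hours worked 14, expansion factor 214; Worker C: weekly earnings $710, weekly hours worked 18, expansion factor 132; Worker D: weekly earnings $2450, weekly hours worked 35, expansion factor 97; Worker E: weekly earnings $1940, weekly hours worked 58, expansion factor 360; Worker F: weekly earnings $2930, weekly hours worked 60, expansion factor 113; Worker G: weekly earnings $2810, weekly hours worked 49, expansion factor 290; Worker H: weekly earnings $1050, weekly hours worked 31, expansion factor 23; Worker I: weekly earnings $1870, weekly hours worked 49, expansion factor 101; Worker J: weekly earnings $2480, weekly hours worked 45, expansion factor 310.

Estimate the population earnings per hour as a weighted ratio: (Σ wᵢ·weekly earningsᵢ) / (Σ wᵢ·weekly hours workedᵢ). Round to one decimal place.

Σ wᵢ·y = 3030×253 + 1250×214 + 710×132 + 2450×97 + 1940×360 + 2930×113 + 2810×290 + 1050×23 + 1870×101 + 2480×310
  = 4191670
Σ wᵢ·x = 55×253 + 14×214 + 18×132 + 35×97 + 58×360 + 60×113 + 49×290 + 31×23 + 49×101 + 45×310
  = 13915 + 2996 + 2376 + 3395 + 20880 + 6780 + 14210 + 713 + 4949 + 13950 = 84164
Ratio = 4191670 / 84164 = 49.803598

49.8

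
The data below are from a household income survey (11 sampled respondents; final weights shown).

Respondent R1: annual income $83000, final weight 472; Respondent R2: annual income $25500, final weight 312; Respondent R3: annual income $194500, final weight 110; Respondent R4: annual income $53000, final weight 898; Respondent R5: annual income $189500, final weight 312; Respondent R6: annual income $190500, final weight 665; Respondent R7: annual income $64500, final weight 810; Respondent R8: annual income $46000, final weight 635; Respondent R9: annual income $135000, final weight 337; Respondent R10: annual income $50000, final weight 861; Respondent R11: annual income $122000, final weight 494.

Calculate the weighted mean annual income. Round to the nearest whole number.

90111

Weighted sum = 83000×472 + 25500×312 + 194500×110 + 53000×898 + 189500×312 + 190500×665 + 64500×810 + 46000×635 + 135000×337 + 50000×861 + 122000×494
  = 532195500
Sum of weights = 472 + 312 + 110 + 898 + 312 + 665 + 810 + 635 + 337 + 861 + 494 = 5906
Weighted mean = 532195500 / 5906 = 90110.989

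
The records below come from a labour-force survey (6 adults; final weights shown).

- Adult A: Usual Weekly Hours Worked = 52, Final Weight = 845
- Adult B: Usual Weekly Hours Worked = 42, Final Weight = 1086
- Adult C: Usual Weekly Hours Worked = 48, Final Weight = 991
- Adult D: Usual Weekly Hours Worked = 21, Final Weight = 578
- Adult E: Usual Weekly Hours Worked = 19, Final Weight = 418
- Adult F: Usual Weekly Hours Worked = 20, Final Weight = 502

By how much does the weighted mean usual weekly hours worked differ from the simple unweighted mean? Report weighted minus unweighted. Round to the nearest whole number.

4

Unweighted sum = 202
Unweighted mean = 202 / 6 = 33.666667
Weighted sum = 52×845 + 42×1086 + 48×991 + 21×578 + 19×418 + 20×502
  = 167240
Sum of weights = 845 + 1086 + 991 + 578 + 418 + 502 = 4420
Weighted mean = 167240 / 4420 = 37.837104
Difference (weighted minus unweighted) = 4.1704374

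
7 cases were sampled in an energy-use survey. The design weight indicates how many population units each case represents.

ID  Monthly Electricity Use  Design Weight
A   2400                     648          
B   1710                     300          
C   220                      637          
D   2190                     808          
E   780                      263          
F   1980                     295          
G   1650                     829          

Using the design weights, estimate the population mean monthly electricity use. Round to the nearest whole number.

1623

Weighted sum = 6134950
Sum of weights = 648 + 300 + 637 + 808 + 263 + 295 + 829 = 3780
Weighted mean = 6134950 / 3780 = 1623.0026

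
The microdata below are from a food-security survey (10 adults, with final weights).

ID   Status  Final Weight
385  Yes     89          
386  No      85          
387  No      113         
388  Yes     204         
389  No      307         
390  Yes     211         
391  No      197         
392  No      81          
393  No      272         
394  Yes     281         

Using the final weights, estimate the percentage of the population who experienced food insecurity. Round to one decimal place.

42.7

Sum of weights for 'Yes' = 89 + 204 + 211 + 281 = 785
Total weight = 1840
Weighted proportion = 785 / 1840 = 0.42663043 → 42.663043%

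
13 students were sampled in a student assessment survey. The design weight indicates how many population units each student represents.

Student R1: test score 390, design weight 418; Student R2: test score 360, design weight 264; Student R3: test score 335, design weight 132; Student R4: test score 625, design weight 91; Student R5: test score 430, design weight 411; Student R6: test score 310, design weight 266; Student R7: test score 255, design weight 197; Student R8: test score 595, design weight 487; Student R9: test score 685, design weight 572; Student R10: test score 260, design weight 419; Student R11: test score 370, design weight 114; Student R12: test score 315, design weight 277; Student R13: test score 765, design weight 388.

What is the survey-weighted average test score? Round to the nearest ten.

Weighted sum = 1885360
Sum of weights = 4036
Weighted mean = 1885360 / 4036 = 467.13578

470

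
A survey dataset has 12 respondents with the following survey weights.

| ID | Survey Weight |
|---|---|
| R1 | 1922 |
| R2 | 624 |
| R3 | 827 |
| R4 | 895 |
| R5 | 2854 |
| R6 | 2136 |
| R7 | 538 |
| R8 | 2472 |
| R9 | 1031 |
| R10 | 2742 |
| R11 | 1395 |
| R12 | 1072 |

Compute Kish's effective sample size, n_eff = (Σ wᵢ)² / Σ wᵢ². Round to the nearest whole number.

Σ wᵢ = 1922 + 624 + 827 + 895 + 2854 + 2136 + 538 + 2472 + 1031 + 2742 + 1395 + 1072 = 18508
Σ wᵢ² = 36353188
n_eff = 18508² / 36353188 = 342546064 / 36353188 = 9.4227242

9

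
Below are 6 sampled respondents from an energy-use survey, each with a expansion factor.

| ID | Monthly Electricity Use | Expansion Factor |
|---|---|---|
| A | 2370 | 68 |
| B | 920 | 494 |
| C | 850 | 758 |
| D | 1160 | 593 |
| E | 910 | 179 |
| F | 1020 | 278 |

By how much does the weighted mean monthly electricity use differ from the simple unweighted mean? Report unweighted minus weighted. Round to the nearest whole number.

Unweighted sum = 2370 + 920 + 850 + 1160 + 910 + 1020 = 7230
Unweighted mean = 7230 / 6 = 1205
Weighted sum = 2394270
Sum of weights = 68 + 494 + 758 + 593 + 179 + 278 = 2370
Weighted mean = 2394270 / 2370 = 1010.2405
Difference (unweighted minus weighted) = 194.75949

195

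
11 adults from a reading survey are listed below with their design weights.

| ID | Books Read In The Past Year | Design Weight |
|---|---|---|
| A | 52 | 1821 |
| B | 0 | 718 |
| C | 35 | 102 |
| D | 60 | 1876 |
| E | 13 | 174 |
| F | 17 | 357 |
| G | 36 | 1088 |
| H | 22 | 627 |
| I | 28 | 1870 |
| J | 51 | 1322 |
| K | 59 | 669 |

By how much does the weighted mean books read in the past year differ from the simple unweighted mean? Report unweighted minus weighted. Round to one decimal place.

-6.7

Unweighted sum = 52 + 0 + 35 + 60 + 13 + 17 + 36 + 22 + 28 + 51 + 59 = 373
Unweighted mean = 373 / 11 = 33.909091
Weighted sum = 52×1821 + 0×718 + 35×102 + 60×1876 + 13×174 + 17×357 + 36×1088 + 22×627 + 28×1870 + 51×1322 + 59×669
  = 94692 + 0 + 3570 + 112560 + 2262 + 6069 + 39168 + 13794 + 52360 + 67422 + 39471 = 431368
Sum of weights = 10624
Weighted mean = 431368 / 10624 = 40.603163
Difference (unweighted minus weighted) = -6.6940717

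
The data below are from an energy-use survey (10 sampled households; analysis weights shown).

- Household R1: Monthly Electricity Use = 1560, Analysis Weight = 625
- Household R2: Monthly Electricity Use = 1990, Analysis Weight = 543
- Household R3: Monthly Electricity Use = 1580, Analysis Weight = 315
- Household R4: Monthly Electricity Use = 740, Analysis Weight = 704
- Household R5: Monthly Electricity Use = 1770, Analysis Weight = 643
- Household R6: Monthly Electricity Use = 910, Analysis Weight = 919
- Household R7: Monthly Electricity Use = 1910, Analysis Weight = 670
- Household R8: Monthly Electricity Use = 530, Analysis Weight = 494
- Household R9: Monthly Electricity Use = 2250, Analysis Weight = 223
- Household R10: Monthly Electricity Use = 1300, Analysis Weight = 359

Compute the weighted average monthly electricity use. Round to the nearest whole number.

Weighted sum = 1560×625 + 1990×543 + 1580×315 + 740×704 + 1770×643 + 910×919 + 1910×670 + 530×494 + 2250×223 + 1300×359
  = 975000 + 1080570 + 497700 + 520960 + 1138110 + 836290 + 1279700 + 261820 + 501750 + 466700 = 7558600
Sum of weights = 625 + 543 + 315 + 704 + 643 + 919 + 670 + 494 + 223 + 359 = 5495
Weighted mean = 7558600 / 5495 = 1375.5414

1376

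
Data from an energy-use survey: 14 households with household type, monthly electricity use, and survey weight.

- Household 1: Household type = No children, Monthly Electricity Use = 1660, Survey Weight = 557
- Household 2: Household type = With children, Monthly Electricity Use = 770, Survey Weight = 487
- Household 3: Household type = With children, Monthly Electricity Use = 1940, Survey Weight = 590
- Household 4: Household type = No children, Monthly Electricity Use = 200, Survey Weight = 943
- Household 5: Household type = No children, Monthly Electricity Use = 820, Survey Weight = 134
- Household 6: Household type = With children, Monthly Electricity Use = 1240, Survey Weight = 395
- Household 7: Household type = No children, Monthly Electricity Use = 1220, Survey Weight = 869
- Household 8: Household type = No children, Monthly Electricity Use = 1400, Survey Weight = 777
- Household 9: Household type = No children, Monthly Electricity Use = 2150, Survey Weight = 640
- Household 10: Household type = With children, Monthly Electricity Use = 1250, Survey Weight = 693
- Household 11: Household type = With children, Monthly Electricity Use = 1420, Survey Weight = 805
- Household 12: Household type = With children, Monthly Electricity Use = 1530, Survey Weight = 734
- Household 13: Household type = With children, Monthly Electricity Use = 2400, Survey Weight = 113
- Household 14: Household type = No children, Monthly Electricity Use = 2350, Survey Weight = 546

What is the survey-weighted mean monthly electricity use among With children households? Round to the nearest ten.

With children rows: 2, 3, 6, 10, 11, 12, 13
Weighted sum = 770×487 + 1940×590 + 1240×395 + 1250×693 + 1420×805 + 1530×734 + 2400×113
  = 374990 + 1144600 + 489800 + 866250 + 1143100 + 1123020 + 271200 = 5412960
Sum of weights = 487 + 590 + 395 + 693 + 805 + 734 + 113 = 3817
Weighted mean = 5412960 / 3817 = 1418.1189

1420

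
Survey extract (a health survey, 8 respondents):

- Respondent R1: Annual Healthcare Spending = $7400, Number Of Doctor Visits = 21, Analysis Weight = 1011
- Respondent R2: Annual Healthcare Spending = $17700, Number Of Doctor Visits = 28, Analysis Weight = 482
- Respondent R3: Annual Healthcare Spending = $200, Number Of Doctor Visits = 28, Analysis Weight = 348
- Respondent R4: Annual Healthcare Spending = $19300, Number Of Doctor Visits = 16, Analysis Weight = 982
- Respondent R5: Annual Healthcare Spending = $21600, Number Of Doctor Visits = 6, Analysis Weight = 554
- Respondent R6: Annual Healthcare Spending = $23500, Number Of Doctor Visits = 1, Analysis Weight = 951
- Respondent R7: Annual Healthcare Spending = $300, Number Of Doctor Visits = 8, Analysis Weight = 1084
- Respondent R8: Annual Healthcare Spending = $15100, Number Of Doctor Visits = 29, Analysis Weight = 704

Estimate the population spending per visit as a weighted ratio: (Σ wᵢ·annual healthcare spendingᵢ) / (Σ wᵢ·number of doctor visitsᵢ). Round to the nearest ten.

860

Σ wᵢ·y = 7400×1011 + 17700×482 + 200×348 + 19300×982 + 21600×554 + 23500×951 + 300×1084 + 15100×704
  = 7481400 + 8531400 + 69600 + 18952600 + 11966400 + 22348500 + 325200 + 10630400 = 80305500
Σ wᵢ·x = 21×1011 + 28×482 + 28×348 + 16×982 + 6×554 + 1×951 + 8×1084 + 29×704
  = 93546
Ratio = 80305500 / 93546 = 858.46001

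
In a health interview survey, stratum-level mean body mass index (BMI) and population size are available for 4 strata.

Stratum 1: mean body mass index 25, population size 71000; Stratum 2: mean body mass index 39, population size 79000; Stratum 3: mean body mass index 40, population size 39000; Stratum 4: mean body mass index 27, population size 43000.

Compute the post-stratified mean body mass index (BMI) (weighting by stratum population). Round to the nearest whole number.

Σ Nₕ·x̄ₕ = 25×71000 + 39×79000 + 40×39000 + 27×43000
  = 1775000 + 3081000 + 1560000 + 1161000 = 7577000
Σ Nₕ = 71000 + 79000 + 39000 + 43000 = 232000
Overall mean = 7577000 / 232000 = 32.659483

33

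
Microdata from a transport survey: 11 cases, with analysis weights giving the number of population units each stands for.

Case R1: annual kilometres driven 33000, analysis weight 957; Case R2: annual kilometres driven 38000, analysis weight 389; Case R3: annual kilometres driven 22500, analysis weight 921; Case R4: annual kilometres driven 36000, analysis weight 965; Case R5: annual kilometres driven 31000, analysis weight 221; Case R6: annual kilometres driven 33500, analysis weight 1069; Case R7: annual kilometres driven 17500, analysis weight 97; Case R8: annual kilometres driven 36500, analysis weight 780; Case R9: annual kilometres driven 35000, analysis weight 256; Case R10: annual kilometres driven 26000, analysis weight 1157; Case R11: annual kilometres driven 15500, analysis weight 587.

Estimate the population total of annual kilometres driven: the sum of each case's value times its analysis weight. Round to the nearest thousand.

Weighted total = 33000×957 + 38000×389 + 22500×921 + 36000×965 + 31000×221 + 33500×1069 + 17500×97 + 36500×780 + 35000×256 + 26000×1157 + 15500×587
  = 31581000 + 14782000 + 20722500 + 34740000 + 6851000 + 35811500 + 1697500 + 28470000 + 8960000 + 30082000 + 9098500 = 222796000

222796000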